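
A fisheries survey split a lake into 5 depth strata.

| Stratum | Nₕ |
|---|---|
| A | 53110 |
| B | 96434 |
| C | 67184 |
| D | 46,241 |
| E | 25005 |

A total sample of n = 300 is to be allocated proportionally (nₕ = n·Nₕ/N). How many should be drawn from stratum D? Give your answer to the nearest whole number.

Share of stratum D = 46241/287974 = 0.16057.
Allocate 300 × 0.16057 = 48.172... → 48.

48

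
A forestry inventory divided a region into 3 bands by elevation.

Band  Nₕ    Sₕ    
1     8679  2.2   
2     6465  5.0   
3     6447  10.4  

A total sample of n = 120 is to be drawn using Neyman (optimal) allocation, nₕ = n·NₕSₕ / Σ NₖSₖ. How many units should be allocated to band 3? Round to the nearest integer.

68

1: NₕSₕ = 8679·2.2 = 19093.8
2: NₕSₕ = 6465·5.0 = 32325
3: NₕSₕ = 6447·10.4 = 67048.8
Σ NₕSₕ = 118467.6.
n_3 = 120·67048.8/118467.6 = 67.916... → 68.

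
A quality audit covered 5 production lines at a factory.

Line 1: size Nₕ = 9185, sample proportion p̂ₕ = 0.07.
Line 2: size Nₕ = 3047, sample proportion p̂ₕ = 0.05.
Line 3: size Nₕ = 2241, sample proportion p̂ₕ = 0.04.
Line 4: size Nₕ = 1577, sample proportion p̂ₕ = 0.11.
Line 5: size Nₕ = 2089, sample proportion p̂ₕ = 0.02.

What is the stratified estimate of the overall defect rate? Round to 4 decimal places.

0.0607

N = 9185 + 3047 + 2241 + 1577 + 2089 = 18139.
Overall proportion = Σ (Nₕ/N)·p̂ₕ.
Σ Nₕp̂ₕ = 642.95 + 152.35 + 89.64 + 173.47 + 41.78 = 1100.19.
1100.19 / 18139 = 0.060653... → 0.0607.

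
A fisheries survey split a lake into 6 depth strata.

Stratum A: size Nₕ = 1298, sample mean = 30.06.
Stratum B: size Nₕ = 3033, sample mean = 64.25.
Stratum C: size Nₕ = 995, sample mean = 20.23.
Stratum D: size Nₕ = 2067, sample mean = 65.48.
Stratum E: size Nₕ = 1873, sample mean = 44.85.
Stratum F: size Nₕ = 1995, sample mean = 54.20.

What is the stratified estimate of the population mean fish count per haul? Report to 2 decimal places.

51.64

N = 1298 + 3033 + 995 + 2067 + 1873 + 1995 = 11261.
Weight each subgroup mean by Nₕ/N and sum.
Σ Nₕx̄ₕ = 1298·30.06 + 3033·64.25 + 995·20.23 + 2067·65.48 + 1873·44.85 + 1995·54.20 = 39017.88 + 194870.25 + 20128.85 + 135347.16 + 84004.05 + 108129 = 581497.19.
Divide by N: 581497.19 / 11261 = 51.6381... → 51.64.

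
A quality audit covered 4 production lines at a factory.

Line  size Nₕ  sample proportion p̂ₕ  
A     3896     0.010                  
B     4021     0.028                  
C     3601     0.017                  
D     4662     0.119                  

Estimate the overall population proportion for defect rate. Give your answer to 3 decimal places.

N = 3896 + 4021 + 3601 + 4662 = 16180.
Overall proportion = Σ (Nₕ/N)·p̂ₕ.
Σ Nₕp̂ₕ = 38.96 + 112.588 + 61.217 + 554.778 = 767.543.
767.543 / 16180 = 0.04744... → 0.047.

0.047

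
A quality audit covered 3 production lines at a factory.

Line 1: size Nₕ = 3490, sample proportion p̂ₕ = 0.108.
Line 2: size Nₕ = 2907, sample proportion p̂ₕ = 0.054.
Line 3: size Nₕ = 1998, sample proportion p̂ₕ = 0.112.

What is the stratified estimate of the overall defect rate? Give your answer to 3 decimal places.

0.090

N = 3490 + 2907 + 1998 = 8395.
Overall proportion = Σ (Nₕ/N)·p̂ₕ.
Σ Nₕp̂ₕ = 376.92 + 156.978 + 223.776 = 757.674.
757.674 / 8395 = 0.09025... → 0.090.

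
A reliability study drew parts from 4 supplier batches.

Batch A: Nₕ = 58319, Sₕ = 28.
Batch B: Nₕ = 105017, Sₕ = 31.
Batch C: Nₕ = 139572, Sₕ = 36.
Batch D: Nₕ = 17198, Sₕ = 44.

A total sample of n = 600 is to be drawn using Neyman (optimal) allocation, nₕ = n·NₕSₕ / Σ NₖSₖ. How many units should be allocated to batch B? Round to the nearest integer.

183

A: NₕSₕ = 58319·28 = 1632932
B: NₕSₕ = 105017·31 = 3255527
C: NₕSₕ = 139572·36 = 5024592
D: NₕSₕ = 17198·44 = 756712
Σ NₕSₕ = 10669763.
n_B = 600·3255527/10669763 = 183.070... → 183.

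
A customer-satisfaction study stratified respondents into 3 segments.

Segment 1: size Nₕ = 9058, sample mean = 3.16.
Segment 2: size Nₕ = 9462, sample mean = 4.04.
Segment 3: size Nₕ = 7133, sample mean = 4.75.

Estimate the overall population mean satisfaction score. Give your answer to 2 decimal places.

3.93

N = 9058 + 9462 + 7133 = 25653.
The stratified mean weights each stratum mean by its population share Nₕ/N.
Σ Nₕx̄ₕ = 9058·3.16 + 9462·4.04 + 7133·4.75 = 28623.28 + 38226.48 + 33881.75 = 100731.51.
Divide by N: 100731.51 / 25653 = 3.9267... → 3.93.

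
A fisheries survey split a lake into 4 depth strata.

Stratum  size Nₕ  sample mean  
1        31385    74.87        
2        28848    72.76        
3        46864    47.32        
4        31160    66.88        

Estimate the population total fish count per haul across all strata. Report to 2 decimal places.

8750360.71

Estimate total by summing Nₕ·x̄ₕ over strata.
31385·74.87 + 28848·72.76 + 46864·47.32 + 31160·66.88 = 2349794.95 + 2098980.48 + 2217604.48 + 2083980.8 = 8750360.71.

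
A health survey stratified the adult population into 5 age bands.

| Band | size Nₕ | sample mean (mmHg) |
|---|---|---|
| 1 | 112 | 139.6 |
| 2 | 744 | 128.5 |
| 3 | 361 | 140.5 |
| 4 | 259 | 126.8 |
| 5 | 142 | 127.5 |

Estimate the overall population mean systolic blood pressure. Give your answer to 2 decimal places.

131.59

N = 112 + 744 + 361 + 259 + 142 = 1618.
Overall mean = Σ (Nₕ/N)·x̄ₕ — weight by population share, not a simple average.
Σ Nₕx̄ₕ = 112·139.6 + 744·128.5 + 361·140.5 + 259·126.8 + 142·127.5 = 15635.2 + 95604 + 50720.5 + 32841.2 + 18105 = 212905.9.
Divide by N: 212905.9 / 1618 = 131.5858... → 131.59.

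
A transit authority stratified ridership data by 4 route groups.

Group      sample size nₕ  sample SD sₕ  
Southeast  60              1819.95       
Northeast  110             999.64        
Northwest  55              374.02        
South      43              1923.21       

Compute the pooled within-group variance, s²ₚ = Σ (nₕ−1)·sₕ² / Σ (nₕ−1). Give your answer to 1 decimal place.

1769861.6

Southeast: (60−1)·1819.95² = 59·3312218.0025 = 195420862.1475
Northeast: (110−1)·999.64² = 109·999280.1296 = 108921534.1264
Northwest: (55−1)·374.02² = 54·139890.9604 = 7554111.8616
South: (43−1)·1923.21² = 42·3698736.7041 = 155346941.5722
Numerator = 467243449.7077; denominator = Σ(nₕ−1) = 264.
s²ₚ = 467243449.7077/264 = 1769861.552... → 1769861.6.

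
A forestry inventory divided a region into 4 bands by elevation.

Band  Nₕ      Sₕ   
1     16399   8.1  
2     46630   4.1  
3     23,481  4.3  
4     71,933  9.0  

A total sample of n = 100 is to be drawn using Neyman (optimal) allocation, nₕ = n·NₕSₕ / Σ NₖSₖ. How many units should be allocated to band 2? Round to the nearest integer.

1: NₕSₕ = 16399·8.1 = 132831.9
2: NₕSₕ = 46630·4.1 = 191183
3: NₕSₕ = 23481·4.3 = 100968.3
4: NₕSₕ = 71933·9.0 = 647397
Σ NₕSₕ = 1072380.2.
n_2 = 100·191183/1072380.2 = 17.828... → 18.

18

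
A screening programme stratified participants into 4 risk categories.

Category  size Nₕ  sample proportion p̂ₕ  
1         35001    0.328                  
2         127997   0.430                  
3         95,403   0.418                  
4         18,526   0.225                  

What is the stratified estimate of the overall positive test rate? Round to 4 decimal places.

0.3993

N = 35001 + 127997 + 95403 + 18526 = 276927.
Overall proportion = Σ (Nₕ/N)·p̂ₕ.
Σ Nₕp̂ₕ = 11480.328 + 55038.71 + 39878.454 + 4168.35 = 110565.842.
110565.842 / 276927 = 0.399260... → 0.3993.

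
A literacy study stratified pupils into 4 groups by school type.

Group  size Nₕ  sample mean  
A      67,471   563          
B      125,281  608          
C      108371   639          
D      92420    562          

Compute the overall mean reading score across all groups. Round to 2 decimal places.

N = 67471 + 125281 + 108371 + 92420 = 393543.
Overall mean = Σ (Nₕ/N)·x̄ₕ — weight by population share, not a simple average.
Σ Nₕx̄ₕ = 67471·563 + 125281·608 + 108371·639 + 92420·562 = 37986173 + 76170848 + 69249069 + 51940040 = 235346130.
Divide by N: 235346130 / 393543 = 598.0188... → 598.02.

598.02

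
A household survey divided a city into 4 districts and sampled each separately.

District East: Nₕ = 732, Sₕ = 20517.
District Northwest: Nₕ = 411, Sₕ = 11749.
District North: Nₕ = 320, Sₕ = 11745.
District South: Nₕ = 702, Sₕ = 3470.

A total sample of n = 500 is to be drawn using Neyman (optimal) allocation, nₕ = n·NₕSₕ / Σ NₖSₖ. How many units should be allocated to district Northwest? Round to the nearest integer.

93

East: NₕSₕ = 732·20517 = 15018444
Northwest: NₕSₕ = 411·11749 = 4828839
North: NₕSₕ = 320·11745 = 3758400
South: NₕSₕ = 702·3470 = 2435940
Σ NₕSₕ = 26041623.
n_Northwest = 500·4828839/26041623 = 92.714... → 93.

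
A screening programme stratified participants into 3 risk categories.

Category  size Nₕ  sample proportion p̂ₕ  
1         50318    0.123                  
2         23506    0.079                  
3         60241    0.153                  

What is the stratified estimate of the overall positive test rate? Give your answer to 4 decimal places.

Wₕ = Nₕ/N with N = 134065: 0.3753, 0.1753, 0.4493.
p̂_st = 0.3753·0.123 + 0.1753·0.079 + 0.4493·0.153 ≈ 0.128766... → 0.1288.

0.1288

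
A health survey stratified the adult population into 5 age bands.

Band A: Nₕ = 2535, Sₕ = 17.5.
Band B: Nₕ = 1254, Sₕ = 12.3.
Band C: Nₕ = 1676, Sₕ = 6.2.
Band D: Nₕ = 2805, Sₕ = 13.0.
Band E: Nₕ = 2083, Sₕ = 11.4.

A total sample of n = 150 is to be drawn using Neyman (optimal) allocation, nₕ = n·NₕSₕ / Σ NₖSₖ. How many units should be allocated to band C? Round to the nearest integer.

Σ NₕSₕ = 2535·17.5 + 1254·12.3 + 1676·6.2 + 2805·13.0 + 2083·11.4 = 130389.1.
Share for C: 10391.2/130389.1 = 0.07969.
n_C = 150 × 0.07969 = 11.954... → 12.

12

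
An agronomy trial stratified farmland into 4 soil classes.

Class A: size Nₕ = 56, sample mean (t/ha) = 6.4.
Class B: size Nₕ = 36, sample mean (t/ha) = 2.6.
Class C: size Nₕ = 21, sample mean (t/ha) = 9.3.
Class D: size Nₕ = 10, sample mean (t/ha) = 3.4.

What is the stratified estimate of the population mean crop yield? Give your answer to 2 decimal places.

5.54

N = 56 + 36 + 21 + 10 = 123.
Weight each subgroup mean by Nₕ/N and sum.
Σ Nₕx̄ₕ = 56·6.4 + 36·2.6 + 21·9.3 + 10·3.4 = 358.4 + 93.6 + 195.3 + 34 = 681.3.
Divide by N: 681.3 / 123 = 5.5390... → 5.54.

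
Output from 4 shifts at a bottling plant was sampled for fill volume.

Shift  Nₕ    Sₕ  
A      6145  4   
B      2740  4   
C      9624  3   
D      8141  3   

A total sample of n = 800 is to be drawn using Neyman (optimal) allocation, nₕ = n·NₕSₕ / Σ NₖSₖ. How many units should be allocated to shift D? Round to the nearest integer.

Σ NₕSₕ = 6145·4 + 2740·4 + 9624·3 + 8141·3 = 88835.
Share for D: 24423/88835 = 0.27493.
n_D = 800 × 0.27493 = 219.940... → 220.

220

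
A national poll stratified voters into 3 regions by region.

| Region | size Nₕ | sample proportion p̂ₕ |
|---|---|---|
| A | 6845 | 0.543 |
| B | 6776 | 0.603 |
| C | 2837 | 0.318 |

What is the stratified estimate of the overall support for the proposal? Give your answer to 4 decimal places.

0.5289

Wₕ = Nₕ/N with N = 16458: 0.4159, 0.4117, 0.1724.
p̂_st = 0.4159·0.543 + 0.4117·0.603 + 0.1724·0.318 ≈ 0.528918... → 0.5289.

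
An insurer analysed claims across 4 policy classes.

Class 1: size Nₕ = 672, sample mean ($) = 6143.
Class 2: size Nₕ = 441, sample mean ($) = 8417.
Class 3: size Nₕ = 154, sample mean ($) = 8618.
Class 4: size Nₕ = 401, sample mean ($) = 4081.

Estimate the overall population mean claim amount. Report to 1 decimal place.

x̄_st = (Σ Nₕx̄ₕ) / (Σ Nₕ) = (672·6143 + 441·8417 + 154·8618 + 401·4081) / 1668
= 10803646 / 1668 = 6477.006... → 6477.0.

6477.0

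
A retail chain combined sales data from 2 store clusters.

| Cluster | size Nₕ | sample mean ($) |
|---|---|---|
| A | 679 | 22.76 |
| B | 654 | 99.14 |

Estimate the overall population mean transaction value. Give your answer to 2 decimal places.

60.23

N = 1333; weights Wₕ = Nₕ/N = (0.5094, 0.4906).
x̄_st = Σ Wₕ·x̄ₕ = 0.5094·22.76 + 0.4906·99.14 ≈ 60.2338...
→ 60.23.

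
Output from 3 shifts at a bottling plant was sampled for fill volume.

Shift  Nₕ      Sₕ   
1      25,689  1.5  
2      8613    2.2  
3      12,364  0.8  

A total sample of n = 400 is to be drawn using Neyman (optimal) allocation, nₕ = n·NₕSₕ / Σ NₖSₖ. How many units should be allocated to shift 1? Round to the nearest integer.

1: NₕSₕ = 25689·1.5 = 38533.5
2: NₕSₕ = 8613·2.2 = 18948.6
3: NₕSₕ = 12364·0.8 = 9891.2
Σ NₕSₕ = 67373.3.
n_1 = 400·38533.5/67373.3 = 228.776... → 229.

229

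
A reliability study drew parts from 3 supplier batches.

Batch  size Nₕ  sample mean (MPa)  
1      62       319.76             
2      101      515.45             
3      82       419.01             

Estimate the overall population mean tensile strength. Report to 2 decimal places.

433.65

x̄_st = (Σ Nₕx̄ₕ) / (Σ Nₕ) = (62·319.76 + 101·515.45 + 82·419.01) / 245
= 106244.39 / 245 = 433.6506... → 433.65.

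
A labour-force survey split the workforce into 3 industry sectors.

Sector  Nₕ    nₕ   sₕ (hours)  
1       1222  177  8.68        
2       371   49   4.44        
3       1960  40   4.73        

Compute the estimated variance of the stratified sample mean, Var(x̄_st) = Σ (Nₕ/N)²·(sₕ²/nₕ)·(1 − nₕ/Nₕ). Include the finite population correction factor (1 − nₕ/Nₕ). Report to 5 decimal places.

0.21360

N = 3553; Wₕ = Nₕ/N.
sector 1: (1222/3553)²·8.68²/177·(1 − 177/1222) = 0.04305893
sector 2: (371/3553)²·4.44²/49·(1 − 49/371) = 0.00380723
sector 3: (1960/3553)²·4.73²/40·(1 − 40/1960) = 0.16673592
Sum = 0.21360209 → 0.21360.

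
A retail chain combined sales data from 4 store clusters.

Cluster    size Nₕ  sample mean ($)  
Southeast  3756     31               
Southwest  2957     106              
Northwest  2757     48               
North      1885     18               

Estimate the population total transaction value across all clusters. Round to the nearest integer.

596144

Southeast: 3756·31 = 116436
Southwest: 2957·106 = 313442
Northwest: 2757·48 = 132336
North: 1885·18 = 33930
τ̂ = Σ Nₕx̄ₕ = 596144.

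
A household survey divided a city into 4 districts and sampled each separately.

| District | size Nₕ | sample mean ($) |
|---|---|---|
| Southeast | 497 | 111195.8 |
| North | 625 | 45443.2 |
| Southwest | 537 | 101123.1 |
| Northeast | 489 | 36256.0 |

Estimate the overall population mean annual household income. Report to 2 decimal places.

N = 2148; weights Wₕ = Nₕ/N = (0.2314, 0.2910, 0.2500, 0.2277).
x̄_st = Σ Wₕ·x̄ₕ = 0.2314·111195.8 + 0.2910·45443.2 + 0.2500·101123.1 + 0.2277·36256.0 ≈ 72485.3824...
→ 72485.38.

72485.38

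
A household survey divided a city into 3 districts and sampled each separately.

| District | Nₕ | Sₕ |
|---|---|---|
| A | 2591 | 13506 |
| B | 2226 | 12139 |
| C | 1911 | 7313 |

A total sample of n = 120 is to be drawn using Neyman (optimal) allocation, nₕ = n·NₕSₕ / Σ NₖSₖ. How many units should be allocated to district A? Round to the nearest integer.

55

A: NₕSₕ = 2591·13506 = 34994046
B: NₕSₕ = 2226·12139 = 27021414
C: NₕSₕ = 1911·7313 = 13975143
Σ NₕSₕ = 75990603.
n_A = 120·34994046/75990603 = 55.261... → 55.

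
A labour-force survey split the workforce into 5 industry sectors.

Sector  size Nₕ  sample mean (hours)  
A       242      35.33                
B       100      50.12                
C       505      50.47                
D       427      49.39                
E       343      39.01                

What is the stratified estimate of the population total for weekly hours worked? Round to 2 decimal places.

73519.17

A: 242·35.33 = 8549.86
B: 100·50.12 = 5012
C: 505·50.47 = 25487.35
D: 427·49.39 = 21089.53
E: 343·39.01 = 13380.43
τ̂ = Σ Nₕx̄ₕ = 73519.17.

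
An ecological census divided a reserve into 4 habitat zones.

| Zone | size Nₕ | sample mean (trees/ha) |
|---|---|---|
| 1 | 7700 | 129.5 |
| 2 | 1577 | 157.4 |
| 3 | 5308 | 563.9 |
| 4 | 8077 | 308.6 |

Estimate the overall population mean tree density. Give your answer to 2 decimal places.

x̄_st = (Σ Nₕx̄ₕ) / (Σ Nₕ) = (7700·129.5 + 1577·157.4 + 5308·563.9 + 8077·308.6) / 22662
= 6731113.2 / 22662 = 297.0220... → 297.02.

297.02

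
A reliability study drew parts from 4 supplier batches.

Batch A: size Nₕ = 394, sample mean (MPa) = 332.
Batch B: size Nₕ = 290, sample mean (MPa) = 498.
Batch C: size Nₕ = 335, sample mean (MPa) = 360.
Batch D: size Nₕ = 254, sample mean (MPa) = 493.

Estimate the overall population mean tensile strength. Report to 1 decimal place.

N = 1273; weights Wₕ = Nₕ/N = (0.3095, 0.2278, 0.2632, 0.1995).
x̄_st = Σ Wₕ·x̄ₕ = 0.3095·332 + 0.2278·498 + 0.2632·360 + 0.1995·493 ≈ 409.309...
→ 409.3.

409.3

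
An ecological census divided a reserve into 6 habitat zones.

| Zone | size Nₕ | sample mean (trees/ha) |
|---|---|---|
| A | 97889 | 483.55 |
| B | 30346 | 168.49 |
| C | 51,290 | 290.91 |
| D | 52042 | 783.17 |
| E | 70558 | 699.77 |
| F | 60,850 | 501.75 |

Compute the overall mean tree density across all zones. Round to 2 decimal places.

x̄_st = (Σ Nₕx̄ₕ) / (Σ Nₕ) = (97889·483.55 + 30346·168.49 + 51290·290.91 + 52042·783.17 + 70558·699.77 + 60850·501.75) / 362975
= 188031589.69 / 362975 = 518.0290... → 518.03.

518.03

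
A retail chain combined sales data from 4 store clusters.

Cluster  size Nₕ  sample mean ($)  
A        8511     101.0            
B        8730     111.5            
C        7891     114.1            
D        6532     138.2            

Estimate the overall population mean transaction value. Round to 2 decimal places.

114.83

N = 8511 + 8730 + 7891 + 6532 = 31664.
Overall mean = Σ (Nₕ/N)·x̄ₕ — weight by population share, not a simple average.
Σ Nₕx̄ₕ = 8511·101.0 + 8730·111.5 + 7891·114.1 + 6532·138.2 = 859611 + 973395 + 900363.1 + 902722.4 = 3636091.5.
Divide by N: 3636091.5 / 31664 = 114.8336... → 114.83.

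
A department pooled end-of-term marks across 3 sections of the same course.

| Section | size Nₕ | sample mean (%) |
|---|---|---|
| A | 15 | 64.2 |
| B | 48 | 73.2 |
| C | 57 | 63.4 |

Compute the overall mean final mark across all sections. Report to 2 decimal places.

67.42

N = 120; weights Wₕ = Nₕ/N = (0.1250, 0.4000, 0.4750).
x̄_st = Σ Wₕ·x̄ₕ = 0.1250·64.2 + 0.4000·73.2 + 0.4750·63.4 ≈ 67.42
→ 67.42.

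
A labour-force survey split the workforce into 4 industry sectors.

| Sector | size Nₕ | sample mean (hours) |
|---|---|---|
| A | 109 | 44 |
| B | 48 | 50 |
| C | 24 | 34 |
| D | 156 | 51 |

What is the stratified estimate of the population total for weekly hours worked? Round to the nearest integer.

Population total = Σ Nₕ·x̄ₕ (each stratum's size times its mean).
109·44 + 48·50 + 24·34 + 156·51 = 4796 + 2400 + 816 + 7956 = 15968.

15968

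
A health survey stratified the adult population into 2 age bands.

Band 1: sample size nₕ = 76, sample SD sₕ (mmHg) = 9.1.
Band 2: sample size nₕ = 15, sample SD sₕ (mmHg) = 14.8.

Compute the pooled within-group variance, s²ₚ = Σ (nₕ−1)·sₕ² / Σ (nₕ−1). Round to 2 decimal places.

1: (76−1)·9.1² = 75·82.81 = 6210.75
2: (15−1)·14.8² = 14·219.04 = 3066.56
Numerator = 9277.31; denominator = Σ(nₕ−1) = 89.
s²ₚ = 9277.31/89 = 104.2394... → 104.24.

104.24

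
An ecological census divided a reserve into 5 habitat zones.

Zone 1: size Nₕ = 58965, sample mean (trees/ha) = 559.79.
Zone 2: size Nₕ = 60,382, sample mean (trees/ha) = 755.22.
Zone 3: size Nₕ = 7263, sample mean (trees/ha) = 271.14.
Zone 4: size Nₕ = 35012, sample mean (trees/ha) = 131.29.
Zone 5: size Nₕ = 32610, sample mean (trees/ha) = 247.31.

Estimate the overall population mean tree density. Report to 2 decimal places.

480.05

N = 194232; weights Wₕ = Nₕ/N = (0.3036, 0.3109, 0.0374, 0.1803, 0.1679).
x̄_st = Σ Wₕ·x̄ₕ = 0.3036·559.79 + 0.3109·755.22 + 0.0374·271.14 + 0.1803·131.29 + 0.1679·247.31 ≈ 480.0471...
→ 480.05.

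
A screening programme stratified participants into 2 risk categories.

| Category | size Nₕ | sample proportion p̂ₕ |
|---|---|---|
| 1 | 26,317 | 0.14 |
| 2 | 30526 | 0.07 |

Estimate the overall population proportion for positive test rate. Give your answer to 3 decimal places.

N = 26317 + 30526 = 56843.
Overall proportion = Σ (Nₕ/N)·p̂ₕ.
Σ Nₕp̂ₕ = 3684.38 + 2136.82 = 5821.2.
5821.2 / 56843 = 0.10241... → 0.102.

0.102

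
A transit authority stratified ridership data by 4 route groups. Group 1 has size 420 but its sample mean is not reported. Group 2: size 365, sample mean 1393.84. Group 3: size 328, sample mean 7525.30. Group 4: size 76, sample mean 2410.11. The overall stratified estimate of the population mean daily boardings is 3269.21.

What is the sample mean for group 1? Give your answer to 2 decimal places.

1730.65

N = 420 + 365 + 328 + 76 = 1189.
Overall total = μ·N = 3269.21·1189 = 3887090.69.
Subtract the known strata: 365·1393.84 + 328·7525.30 + 76·2410.11 = 3160218.36.
Remaining total for group 1: 3887090.69 − 3160218.36 = 726872.33.
Divide by its size: 726872.33 / 420 = 1730.6484... → 1730.65.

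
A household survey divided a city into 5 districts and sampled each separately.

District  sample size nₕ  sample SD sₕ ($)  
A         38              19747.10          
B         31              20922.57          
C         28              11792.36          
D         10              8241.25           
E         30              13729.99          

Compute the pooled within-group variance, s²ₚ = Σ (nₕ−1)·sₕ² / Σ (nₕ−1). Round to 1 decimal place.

A: (38−1)·19747.10² = 37·389947958.41 = 14428074461.17
B: (31−1)·20922.57² = 30·437753935.4049 = 13132618062.147
C: (28−1)·11792.36² = 27·139059754.3696 = 3754613367.9792
D: (10−1)·8241.25² = 9·67918201.5625 = 611263814.0625
E: (30−1)·13729.99² = 29·188512625.4001 = 5466866136.6029
Numerator = 37393435841.9616; denominator = Σ(nₕ−1) = 132.
s²ₚ = 37393435841.9616/132 = 283283604.863... → 283283604.9.

283283604.9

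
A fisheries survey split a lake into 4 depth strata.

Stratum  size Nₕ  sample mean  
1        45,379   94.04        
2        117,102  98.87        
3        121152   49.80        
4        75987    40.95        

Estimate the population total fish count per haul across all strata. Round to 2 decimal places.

24990353.15

1: 45379·94.04 = 4267441.16
2: 117102·98.87 = 11577874.74
3: 121152·49.80 = 6033369.6
4: 75987·40.95 = 3111667.65
τ̂ = Σ Nₕx̄ₕ = 24990353.15.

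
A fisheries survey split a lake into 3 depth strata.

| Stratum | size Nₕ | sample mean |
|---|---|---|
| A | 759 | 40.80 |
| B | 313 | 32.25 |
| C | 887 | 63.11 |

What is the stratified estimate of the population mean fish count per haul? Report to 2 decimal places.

N = 759 + 313 + 887 = 1959.
Overall mean = Σ (Nₕ/N)·x̄ₕ — weight by population share, not a simple average.
Σ Nₕx̄ₕ = 759·40.80 + 313·32.25 + 887·63.11 = 30967.2 + 10094.25 + 55978.57 = 97040.02.
Divide by N: 97040.02 / 1959 = 49.5355... → 49.54.

49.54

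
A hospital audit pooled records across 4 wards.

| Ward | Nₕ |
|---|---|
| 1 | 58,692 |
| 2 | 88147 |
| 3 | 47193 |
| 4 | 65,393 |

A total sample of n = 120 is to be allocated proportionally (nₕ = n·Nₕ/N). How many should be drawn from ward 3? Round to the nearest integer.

22

N = 58692 + 88147 + 47193 + 65393 = 259425.
n_3 = 120·47193/259425 = 21.830... → 22.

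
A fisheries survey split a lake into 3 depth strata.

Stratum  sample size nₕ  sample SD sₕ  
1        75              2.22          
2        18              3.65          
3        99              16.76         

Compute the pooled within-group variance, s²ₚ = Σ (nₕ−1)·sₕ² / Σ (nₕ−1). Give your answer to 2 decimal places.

148.78

1: (75−1)·2.22² = 74·4.9284 = 364.7016
2: (18−1)·3.65² = 17·13.3225 = 226.4825
3: (99−1)·16.76² = 98·280.8976 = 27527.9648
Numerator = 28119.1489; denominator = Σ(nₕ−1) = 189.
s²ₚ = 28119.1489/189 = 148.7786... → 148.78.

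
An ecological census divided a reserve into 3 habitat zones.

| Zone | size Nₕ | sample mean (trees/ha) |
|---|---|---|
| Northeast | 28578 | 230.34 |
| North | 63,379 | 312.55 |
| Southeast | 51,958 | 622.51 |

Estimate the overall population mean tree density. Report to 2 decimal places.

x̄_st = (Σ Nₕx̄ₕ) / (Σ Nₕ) = (28578·230.34 + 63379·312.55 + 51958·622.51) / 143915
= 58736137.55 / 143915 = 408.1308... → 408.13.

408.13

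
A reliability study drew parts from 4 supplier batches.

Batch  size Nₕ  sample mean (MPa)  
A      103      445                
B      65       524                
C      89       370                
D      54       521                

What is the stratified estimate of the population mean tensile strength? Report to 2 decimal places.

x̄_st = (Σ Nₕx̄ₕ) / (Σ Nₕ) = (103·445 + 65·524 + 89·370 + 54·521) / 311
= 140959 / 311 = 453.2444... → 453.24.

453.24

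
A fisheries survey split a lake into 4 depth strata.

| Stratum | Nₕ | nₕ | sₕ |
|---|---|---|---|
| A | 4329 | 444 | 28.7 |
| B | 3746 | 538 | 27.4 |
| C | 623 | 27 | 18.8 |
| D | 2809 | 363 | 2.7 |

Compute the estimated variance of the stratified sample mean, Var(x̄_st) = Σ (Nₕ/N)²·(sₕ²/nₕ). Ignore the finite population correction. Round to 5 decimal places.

N = 11507. Term for each stratum: Wₕ²sₕ²/nₕ.
Var(x̄_st) = 0.26256194 + 0.14788706 + 0.03837106 + 0.00119674 = 0.45001680 → 0.45002.

0.45002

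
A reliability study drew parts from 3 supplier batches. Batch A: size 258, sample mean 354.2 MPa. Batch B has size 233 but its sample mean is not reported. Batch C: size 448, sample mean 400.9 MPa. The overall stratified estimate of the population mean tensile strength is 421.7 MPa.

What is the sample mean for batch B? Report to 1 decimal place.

536.4

N = 258 + 233 + 448 = 939.
Overall total = μ·N = 421.7·939 = 395976.3.
Subtract the known strata: 258·354.2 + 448·400.9 = 270986.8.
Remaining total for batch B: 395976.3 − 270986.8 = 124989.5.
Divide by its size: 124989.5 / 233 = 536.436... → 536.4.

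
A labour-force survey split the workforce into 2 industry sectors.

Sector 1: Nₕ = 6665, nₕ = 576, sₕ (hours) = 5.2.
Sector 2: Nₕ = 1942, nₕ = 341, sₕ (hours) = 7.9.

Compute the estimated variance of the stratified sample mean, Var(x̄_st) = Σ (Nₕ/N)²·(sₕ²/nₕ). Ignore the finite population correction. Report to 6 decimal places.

N = 8607. Term for each stratum: Wₕ²sₕ²/nₕ.
Var(x̄_st) = 0.028150162 + 0.009317398 = 0.037467560 → 0.037468.

0.037468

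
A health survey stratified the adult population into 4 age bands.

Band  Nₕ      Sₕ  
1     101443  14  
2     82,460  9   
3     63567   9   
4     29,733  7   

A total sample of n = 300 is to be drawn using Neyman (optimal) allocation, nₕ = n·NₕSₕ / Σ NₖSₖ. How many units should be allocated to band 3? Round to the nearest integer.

Σ NₕSₕ = 101443·14 + 82460·9 + 63567·9 + 29733·7 = 2942576.
Share for 3: 572103/2942576 = 0.19442.
n_3 = 300 × 0.19442 = 58.327... → 58.

58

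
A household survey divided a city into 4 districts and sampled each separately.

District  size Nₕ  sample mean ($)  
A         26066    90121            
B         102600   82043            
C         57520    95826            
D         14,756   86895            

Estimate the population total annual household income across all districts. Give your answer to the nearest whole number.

Population total = Σ Nₕ·x̄ₕ (each stratum's size times its mean).
26066·90121 + 102600·82043 + 57520·95826 + 14756·86895 = 2349093986 + 8417611800 + 5511911520 + 1282222620 = 17560839926.

17560839926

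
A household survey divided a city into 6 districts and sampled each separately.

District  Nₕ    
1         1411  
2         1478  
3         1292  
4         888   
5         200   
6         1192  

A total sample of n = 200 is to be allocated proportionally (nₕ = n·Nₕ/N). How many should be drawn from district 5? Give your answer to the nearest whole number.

6

Share of district 5 = 200/6461 = 0.03095.
Allocate 200 × 0.03095 = 6.191... → 6.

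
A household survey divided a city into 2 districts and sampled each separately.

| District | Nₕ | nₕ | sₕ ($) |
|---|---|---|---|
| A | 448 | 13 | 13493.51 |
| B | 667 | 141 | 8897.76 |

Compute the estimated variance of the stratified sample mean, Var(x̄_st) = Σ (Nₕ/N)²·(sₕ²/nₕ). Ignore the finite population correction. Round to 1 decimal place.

2461993.5

N = 1115; Wₕ = Nₕ/N.
district A: (448/1115)²·13493.51²/13 = 2261063.7713
district B: (667/1115)²·8897.76²/141 = 200929.7274
Sum = 2461993.4987 → 2461993.5.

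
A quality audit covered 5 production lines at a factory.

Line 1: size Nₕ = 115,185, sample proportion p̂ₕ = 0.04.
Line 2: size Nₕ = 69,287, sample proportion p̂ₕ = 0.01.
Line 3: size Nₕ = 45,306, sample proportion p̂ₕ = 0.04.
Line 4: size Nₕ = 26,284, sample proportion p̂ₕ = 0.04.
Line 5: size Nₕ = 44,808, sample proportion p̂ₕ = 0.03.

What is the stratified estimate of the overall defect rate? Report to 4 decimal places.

Wₕ = Nₕ/N with N = 300870: 0.3828, 0.2303, 0.1506, 0.0874, 0.1489.
p̂_st = 0.3828·0.04 + 0.2303·0.01 + 0.1506·0.04 + 0.0874·0.04 + 0.1489·0.03 ≈ 0.031602... → 0.0316.

0.0316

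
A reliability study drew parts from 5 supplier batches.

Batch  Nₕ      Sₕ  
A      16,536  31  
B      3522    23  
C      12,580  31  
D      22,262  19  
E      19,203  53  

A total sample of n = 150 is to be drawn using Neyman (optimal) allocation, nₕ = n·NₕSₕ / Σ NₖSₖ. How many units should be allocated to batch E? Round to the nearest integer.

Σ NₕSₕ = 16536·31 + 3522·23 + 12580·31 + 22262·19 + 19203·53 = 2424339.
Share for E: 1017759/2424339 = 0.41981.
n_E = 150 × 0.41981 = 62.971... → 63.

63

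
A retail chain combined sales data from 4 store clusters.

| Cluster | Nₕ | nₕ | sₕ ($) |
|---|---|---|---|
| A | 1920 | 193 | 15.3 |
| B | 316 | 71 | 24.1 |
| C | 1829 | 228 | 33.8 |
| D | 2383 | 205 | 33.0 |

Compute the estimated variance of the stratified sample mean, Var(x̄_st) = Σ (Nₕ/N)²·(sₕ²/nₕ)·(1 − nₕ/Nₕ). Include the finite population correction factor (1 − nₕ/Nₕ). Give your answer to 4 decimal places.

1.1280

N = 6448; Wₕ = Nₕ/N.
cluster A: (1920/6448)²·15.3²/193·(1 − 193/1920) = 0.0967318
cluster B: (316/6448)²·24.1²/71·(1 − 71/316) = 0.0152328
cluster C: (1829/6448)²·33.8²/228·(1 − 228/1829) = 0.3529015
cluster D: (2383/6448)²·33.0²/205·(1 − 205/2383) = 0.6631410
Sum = 1.1280070 → 1.1280.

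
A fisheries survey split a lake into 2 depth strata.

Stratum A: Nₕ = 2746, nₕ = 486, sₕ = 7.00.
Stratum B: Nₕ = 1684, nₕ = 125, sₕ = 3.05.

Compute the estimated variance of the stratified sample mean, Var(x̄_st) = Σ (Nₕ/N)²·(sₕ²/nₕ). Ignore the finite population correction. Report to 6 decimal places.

N = 4430; Wₕ = Nₕ/N.
stratum A: (2746/4430)²·7.00²/486 = 0.038739448
stratum B: (1684/4430)²·3.05²/125 = 0.010753910
Sum = 0.049493357 → 0.049493.

0.049493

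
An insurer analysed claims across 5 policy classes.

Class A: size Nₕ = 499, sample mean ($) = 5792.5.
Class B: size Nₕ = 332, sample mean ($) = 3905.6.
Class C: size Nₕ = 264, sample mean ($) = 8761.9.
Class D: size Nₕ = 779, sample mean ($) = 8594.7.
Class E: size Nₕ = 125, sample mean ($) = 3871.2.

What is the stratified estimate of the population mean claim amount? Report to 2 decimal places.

6843.14

N = 1999; weights Wₕ = Nₕ/N = (0.2496, 0.1661, 0.1321, 0.3897, 0.0625).
x̄_st = Σ Wₕ·x̄ₕ = 0.2496·5792.5 + 0.1661·3905.6 + 0.1321·8761.9 + 0.3897·8594.7 + 0.0625·3871.2 ≈ 6843.1364...
→ 6843.14.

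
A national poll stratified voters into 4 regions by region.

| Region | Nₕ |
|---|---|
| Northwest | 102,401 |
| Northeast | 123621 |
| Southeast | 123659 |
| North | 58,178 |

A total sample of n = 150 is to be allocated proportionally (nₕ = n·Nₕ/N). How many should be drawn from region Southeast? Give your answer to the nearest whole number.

N = 102401 + 123621 + 123659 + 58178 = 407859.
n_Southeast = 150·123659/407859 = 45.479... → 45.

45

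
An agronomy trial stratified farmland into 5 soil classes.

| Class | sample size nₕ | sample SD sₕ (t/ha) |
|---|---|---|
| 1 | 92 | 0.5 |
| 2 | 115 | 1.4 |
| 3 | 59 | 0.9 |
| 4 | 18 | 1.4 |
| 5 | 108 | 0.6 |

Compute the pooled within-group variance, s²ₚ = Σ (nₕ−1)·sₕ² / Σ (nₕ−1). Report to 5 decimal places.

1: (92−1)·0.5² = 91·0.25 = 22.75
2: (115−1)·1.4² = 114·1.96 = 223.44
3: (59−1)·0.9² = 58·0.81 = 46.98
4: (18−1)·1.4² = 17·1.96 = 33.32
5: (108−1)·0.6² = 107·0.36 = 38.52
Numerator = 365.01; denominator = Σ(nₕ−1) = 387.
s²ₚ = 365.01/387 = 0.9431783... → 0.94318.

0.94318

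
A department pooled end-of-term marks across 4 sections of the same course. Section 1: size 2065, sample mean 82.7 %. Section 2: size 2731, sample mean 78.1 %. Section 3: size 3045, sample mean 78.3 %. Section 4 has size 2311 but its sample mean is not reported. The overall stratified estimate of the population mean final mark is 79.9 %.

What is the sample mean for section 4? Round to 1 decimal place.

81.6

N = 2065 + 2731 + 3045 + 2311 = 10152.
Overall total = μ·N = 79.9·10152 = 811144.8.
Subtract the known strata: 2065·82.7 + 2731·78.1 + 3045·78.3 = 622490.1.
Remaining total for section 4: 811144.8 − 622490.1 = 188654.7.
Divide by its size: 188654.7 / 2311 = 81.633... → 81.6.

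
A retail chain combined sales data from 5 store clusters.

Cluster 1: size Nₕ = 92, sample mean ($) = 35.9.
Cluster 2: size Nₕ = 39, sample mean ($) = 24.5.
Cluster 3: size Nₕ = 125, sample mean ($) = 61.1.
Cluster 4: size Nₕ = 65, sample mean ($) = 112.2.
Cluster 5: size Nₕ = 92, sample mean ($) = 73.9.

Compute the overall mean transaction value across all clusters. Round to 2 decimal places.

62.92

N = 92 + 39 + 125 + 65 + 92 = 413.
Overall mean = Σ (Nₕ/N)·x̄ₕ — weight by population share, not a simple average.
Σ Nₕx̄ₕ = 92·35.9 + 39·24.5 + 125·61.1 + 65·112.2 + 92·73.9 = 3302.8 + 955.5 + 7637.5 + 7293 + 6798.8 = 25987.6.
Divide by N: 25987.6 / 413 = 62.9240... → 62.92.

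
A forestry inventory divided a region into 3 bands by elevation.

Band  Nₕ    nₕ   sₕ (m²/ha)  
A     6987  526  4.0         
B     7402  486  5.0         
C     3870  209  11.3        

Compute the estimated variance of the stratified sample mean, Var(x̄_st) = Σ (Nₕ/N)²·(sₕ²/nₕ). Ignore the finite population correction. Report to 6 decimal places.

N = 18259. Term for each stratum: Wₕ²sₕ²/nₕ.
Var(x̄_st) = 0.004454118 + 0.008453721 + 0.027445968 = 0.040353808 → 0.040354.

0.040354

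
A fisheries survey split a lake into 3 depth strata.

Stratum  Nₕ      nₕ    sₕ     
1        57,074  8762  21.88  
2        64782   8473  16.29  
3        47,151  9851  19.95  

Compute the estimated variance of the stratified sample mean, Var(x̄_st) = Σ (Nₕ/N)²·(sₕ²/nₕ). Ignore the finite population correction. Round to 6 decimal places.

0.013977

N = 169007. Term for each stratum: Wₕ²sₕ²/nₕ.
Var(x̄_st) = 0.006231013 + 0.004601551 + 0.003144691 = 0.013977254 → 0.013977.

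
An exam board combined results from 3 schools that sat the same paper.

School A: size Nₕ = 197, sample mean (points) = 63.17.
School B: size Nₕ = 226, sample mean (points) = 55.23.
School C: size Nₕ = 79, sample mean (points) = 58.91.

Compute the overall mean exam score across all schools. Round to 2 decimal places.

58.93

x̄_st = (Σ Nₕx̄ₕ) / (Σ Nₕ) = (197·63.17 + 226·55.23 + 79·58.91) / 502
= 29580.36 / 502 = 58.9250... → 58.93.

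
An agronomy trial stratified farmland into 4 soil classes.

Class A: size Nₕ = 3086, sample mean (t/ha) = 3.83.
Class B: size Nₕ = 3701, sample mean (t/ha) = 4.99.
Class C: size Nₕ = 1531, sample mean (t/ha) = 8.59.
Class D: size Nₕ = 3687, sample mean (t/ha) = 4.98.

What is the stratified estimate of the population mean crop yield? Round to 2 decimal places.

N = 3086 + 3701 + 1531 + 3687 = 12005.
The stratified mean weights each stratum mean by its population share Nₕ/N.
Σ Nₕx̄ₕ = 3086·3.83 + 3701·4.99 + 1531·8.59 + 3687·4.98 = 11819.38 + 18467.99 + 13151.29 + 18361.26 = 61799.92.
Divide by N: 61799.92 / 12005 = 5.1478... → 5.15.

5.15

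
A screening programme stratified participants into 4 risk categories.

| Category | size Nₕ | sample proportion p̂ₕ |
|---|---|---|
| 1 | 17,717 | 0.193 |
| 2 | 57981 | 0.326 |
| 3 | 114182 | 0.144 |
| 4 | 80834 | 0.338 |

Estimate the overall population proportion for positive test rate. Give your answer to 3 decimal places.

Wₕ = Nₕ/N with N = 270714: 0.0654, 0.2142, 0.4218, 0.2986.
p̂_st = 0.0654·0.193 + 0.2142·0.326 + 0.4218·0.144 + 0.2986·0.338 ≈ 0.24411... → 0.244.

0.244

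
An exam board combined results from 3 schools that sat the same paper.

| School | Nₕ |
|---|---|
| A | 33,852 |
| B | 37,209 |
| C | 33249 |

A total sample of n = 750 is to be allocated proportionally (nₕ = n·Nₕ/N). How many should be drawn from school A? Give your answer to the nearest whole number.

243

N = 33852 + 37209 + 33249 = 104310.
n_A = 750·33852/104310 = 243.399... → 243.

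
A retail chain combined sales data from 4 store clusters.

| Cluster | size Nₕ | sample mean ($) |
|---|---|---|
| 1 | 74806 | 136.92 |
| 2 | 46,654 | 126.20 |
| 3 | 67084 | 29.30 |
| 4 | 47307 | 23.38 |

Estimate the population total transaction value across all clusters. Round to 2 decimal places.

19201771.18

Estimate total by summing Nₕ·x̄ₕ over strata.
74806·136.92 + 46654·126.20 + 67084·29.30 + 47307·23.38 = 10242437.52 + 5887734.8 + 1965561.2 + 1106037.66 = 19201771.18.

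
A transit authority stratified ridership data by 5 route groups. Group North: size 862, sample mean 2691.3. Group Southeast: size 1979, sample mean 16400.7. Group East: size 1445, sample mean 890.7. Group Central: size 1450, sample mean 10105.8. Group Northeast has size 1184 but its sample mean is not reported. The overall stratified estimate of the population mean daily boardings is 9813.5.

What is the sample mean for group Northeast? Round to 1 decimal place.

Σ Nₕx̄ₕ = N·μ, so 1184·x̄_Northeast = 6920·9813.5 − (862·2691.3 + 1979·16400.7 + 1445·890.7 + 1450·10105.8).
= 67909420 − 50717357.4 = 17192062.6.
x̄_Northeast = 17192062.6 / 1184 = 14520.323... → 14520.3.

14520.3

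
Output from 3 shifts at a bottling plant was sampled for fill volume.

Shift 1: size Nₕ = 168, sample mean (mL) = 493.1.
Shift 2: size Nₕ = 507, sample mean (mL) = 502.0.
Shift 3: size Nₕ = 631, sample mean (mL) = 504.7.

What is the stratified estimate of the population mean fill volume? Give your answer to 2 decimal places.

502.16

N = 168 + 507 + 631 = 1306.
The stratified mean weights each stratum mean by its population share Nₕ/N.
Σ Nₕx̄ₕ = 168·493.1 + 507·502.0 + 631·504.7 = 82840.8 + 254514 + 318465.7 = 655820.5.
Divide by N: 655820.5 / 1306 = 502.1596... → 502.16.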